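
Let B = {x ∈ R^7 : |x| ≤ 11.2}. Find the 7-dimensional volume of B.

V_7(11.2) = π^(7/2) · (11.2)^7 / Γ(7/2 + 1) ≈ 1.0445e+08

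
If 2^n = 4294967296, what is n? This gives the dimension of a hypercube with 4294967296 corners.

2^n = 4294967296 ⇒ n = log_2(4294967296) = 32.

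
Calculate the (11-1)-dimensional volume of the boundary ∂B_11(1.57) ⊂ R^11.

S_11(1.57) = 2·π^(11/2)·(1.57)^10 / Γ(11/2) ≈ 1885.79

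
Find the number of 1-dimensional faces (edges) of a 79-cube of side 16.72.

Each of the 2^79 = 604462909807314587353088 vertices has degree 79; total edges = 79·2^79/2 = 23876284937388926200446976.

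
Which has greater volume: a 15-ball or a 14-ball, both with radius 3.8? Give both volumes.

V_15(3.8) ≈ 1.89751e+08. V_14(3.8) ≈ 7.84493e+07. The 15-ball is larger.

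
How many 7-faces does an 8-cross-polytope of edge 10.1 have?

An n-cross-polytope has 2^(k+1)·C(n,k+1) k-faces. Here 2^8·C(8,8) = 256·1 = 256.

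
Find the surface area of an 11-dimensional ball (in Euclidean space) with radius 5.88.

S = n·V_n(r)/r = 11·V_11(5.88)/5.88 (volume-to-surface relation), giving 1.02393e+09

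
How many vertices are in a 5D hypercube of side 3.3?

Number of 0-faces = C(5,0) · 2^(5-0) = 1 · 32 = 32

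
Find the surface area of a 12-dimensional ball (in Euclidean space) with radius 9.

|∂B_12(9)| = 10460353203·π^6/20 ≈ 5.02824e+11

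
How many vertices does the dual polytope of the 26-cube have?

Number of vertices = 2n = 52.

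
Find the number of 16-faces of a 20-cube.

f_16(20-cube) = (20 choose 16) · 2^4 = 77520.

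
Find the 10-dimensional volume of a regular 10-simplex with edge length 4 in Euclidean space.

For a regular n-simplex with edge a, V = (a^n / n!)·√((n+1)/2^n). With a=4, n=10: V ≈ 0.0299491.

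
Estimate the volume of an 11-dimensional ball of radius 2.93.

The n-ball volume is π^(n/2)·r^n/Γ(n/2+1). With n=11, r=2.93: V ≈ 257424.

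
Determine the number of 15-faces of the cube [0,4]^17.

Choose 15 of 17 axes to span the face (C(17,15) = 136 ways), then fix each of the remaining 2 coordinates at one of its two extreme values (2^2 = 4 ways): 136·4 = 544.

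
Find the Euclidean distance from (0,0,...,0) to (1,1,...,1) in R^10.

||(1,1,...,1)|| = √(10)·1 ≈ 3.16228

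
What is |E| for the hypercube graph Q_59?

Each of the 2^59 = 576460752303423488 vertices has degree 59; total edges = 59·2^59/2 = 17005592192950992896.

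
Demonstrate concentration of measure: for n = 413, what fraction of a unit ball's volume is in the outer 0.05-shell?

1 - (1-0.05)^413 ≈ 0.9999999994 ≈ (100 - 6.31e-08)%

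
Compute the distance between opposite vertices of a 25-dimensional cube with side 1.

Diagonal = √25 · 1 = 5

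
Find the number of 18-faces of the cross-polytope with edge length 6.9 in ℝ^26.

Number of 18-faces = 2^(18+1) · C(26,18+1) = 524288 · 657800 = 344876646400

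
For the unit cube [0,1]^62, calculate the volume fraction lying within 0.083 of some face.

Shell fraction = 1 - (1-0.166)^62 ≈ 0.999987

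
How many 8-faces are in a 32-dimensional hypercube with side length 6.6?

Choose 8 of 32 axes to span the face (C(32,8) = 10518300 ways), then fix each of the remaining 24 coordinates at one of its two extreme values (2^24 = 16777216 ways): 10518300·16777216 = 176467791052800.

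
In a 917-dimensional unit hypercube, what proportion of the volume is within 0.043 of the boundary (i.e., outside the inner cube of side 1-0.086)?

The inner cube has side 1-2·0.043 = 0.914 and volume (0.914)^917 ≈ 1.54e-36, so the shell holds 1 - 1.54e-36 of the volume.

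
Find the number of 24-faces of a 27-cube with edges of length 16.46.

f_24(27-cube) = (27 choose 24) · 2^3 = 23400.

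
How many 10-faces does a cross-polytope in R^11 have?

Number of 10-faces = 2^(10+1) · C(11,10+1) = 2048 · 1 = 2048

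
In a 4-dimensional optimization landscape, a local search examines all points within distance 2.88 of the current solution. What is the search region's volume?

Volume = π^{4/2}·(2.88)^4/Γ(3) ≈ 339.5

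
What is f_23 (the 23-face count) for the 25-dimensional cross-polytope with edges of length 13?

Each 23-face is the convex hull of 24 vertices, one chosen as ±e_i from each of 24 distinct axes: 2^24·C(25,24) = 419430400.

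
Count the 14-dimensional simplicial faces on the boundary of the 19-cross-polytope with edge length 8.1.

Number of 14-faces = 2^(14+1) · C(19,14+1) = 32768 · 3876 = 127008768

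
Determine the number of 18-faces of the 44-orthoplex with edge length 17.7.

An n-cross-polytope has 2^(k+1)·C(n,k+1) k-faces. Here 2^19·C(44,19) = 524288·1408831480056 = 738633439015600128.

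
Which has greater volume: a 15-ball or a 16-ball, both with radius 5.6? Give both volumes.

V_15(5.6) ≈ 6.37163e+10. V_16(5.6) ≈ 2.20134e+11. The 16-ball is larger.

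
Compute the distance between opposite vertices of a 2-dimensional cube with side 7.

The space diagonal of an n-cube of side s is s√n. Here 7·√2 ≈ 9.89949.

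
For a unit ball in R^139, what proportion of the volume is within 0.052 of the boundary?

Shell fraction = 1 - (1-0.052)^139 ≈ 0.999402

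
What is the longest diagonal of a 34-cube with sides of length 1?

||(1,1,...,1)|| = √(34)·1 ≈ 5.83095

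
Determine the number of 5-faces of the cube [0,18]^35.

An n-cube has C(n,k)·2^(n-k) k-faces. Here C(35,5)·2^30 = 324632·1073741824 = 348570955808768.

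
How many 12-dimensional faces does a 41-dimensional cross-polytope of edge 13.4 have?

An n-cross-polytope has 2^(k+1)·C(n,k+1) k-faces. Here 2^13·C(41,13) = 8192·17620076360 = 144343665541120.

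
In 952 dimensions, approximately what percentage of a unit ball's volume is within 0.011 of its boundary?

1 - (1-0.011)^952 ≈ 0.999973 ≈ 99.997328%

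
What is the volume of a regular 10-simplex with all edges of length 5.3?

V = (5.3^10 / 10!) · √((10+1) / 2^10) ≈ 0.499508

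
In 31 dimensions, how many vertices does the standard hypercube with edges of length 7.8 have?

Each vertex is a binary string of length 31, so there are 2^31 = 2147483648.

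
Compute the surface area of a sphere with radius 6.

|∂B_3(6)| = 4πr² = 4π·(6)² ≈ 452.389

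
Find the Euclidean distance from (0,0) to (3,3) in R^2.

d = √(3² + 3² + ... + 3²) [2 terms] = √(2·3²) = 3√2 ≈ 4.24264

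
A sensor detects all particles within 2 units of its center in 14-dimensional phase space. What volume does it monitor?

The n-ball volume is π^(n/2)·r^n/Γ(n/2+1). With n=14, r=2: V = 1024·π^7/315 ≈ 9818.35.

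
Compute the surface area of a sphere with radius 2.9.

|∂B_3(2.9)| = 4πr² = 4π·(2.9)² ≈ 105.683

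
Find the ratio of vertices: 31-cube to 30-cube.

The 31-cube has 2^31 = 2147483648 vertices. The 30-cube has 2^30 = 1073741824 vertices. Ratio: 2147483648/1073741824 = 2.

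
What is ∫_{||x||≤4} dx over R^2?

V = 16·π ≈ 50.2655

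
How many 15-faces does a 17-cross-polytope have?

Number of 15-faces = 2^(15+1) · C(17,15+1) = 65536 · 17 = 1114112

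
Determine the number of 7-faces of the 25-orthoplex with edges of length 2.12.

An n-cross-polytope has 2^(k+1)·C(n,k+1) k-faces. Here 2^8·C(25,8) = 256·1081575 = 276883200.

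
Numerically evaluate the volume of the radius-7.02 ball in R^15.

Volume = π^{15/2}·(7.02)^15/Γ(17/2) ≈ 1.89011e+12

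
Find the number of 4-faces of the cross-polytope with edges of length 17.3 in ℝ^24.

f_4(24-orthoplex) = 2^5 · (24 choose 5) = 1360128.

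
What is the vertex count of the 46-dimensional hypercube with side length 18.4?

Number of vertices = 2^46 = 70368744177664.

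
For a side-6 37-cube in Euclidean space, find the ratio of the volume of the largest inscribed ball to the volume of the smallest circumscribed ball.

V_in / V_out = (r_in/r_out)^37 = (1/√37)^37 = 37^(-37/2) ≈ 9.73348e-30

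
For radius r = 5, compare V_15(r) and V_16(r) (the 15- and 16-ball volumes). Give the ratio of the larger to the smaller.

V_15(5) ≈ 1.16407e+10, V_16(5) ≈ 3.59086e+10. The 16-ball is larger by a factor of 3.085.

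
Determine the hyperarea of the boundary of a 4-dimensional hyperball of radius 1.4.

The surface area of an n-ball is 2π^(n/2) r^(n-1) / Γ(n/2). For n=4, r=1.4: 54.1644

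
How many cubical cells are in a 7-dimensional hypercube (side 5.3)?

f_3(7-cube) = (7 choose 3) · 2^4 = 560.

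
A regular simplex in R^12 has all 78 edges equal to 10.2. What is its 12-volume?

For a regular n-simplex with edge a, V = (a^n / n!)·√((n+1)/2^n). With a=10.2, n=12: V ≈ 149.162.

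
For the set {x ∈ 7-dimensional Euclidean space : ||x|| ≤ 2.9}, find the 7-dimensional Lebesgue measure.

Volume = π^{7/2}·(2.9)^7/Γ(9/2) ≈ 8150.16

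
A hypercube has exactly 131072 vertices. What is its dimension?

n = log_2(131072) = 17.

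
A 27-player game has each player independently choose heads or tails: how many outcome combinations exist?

The 27-cube has 2^27 = 134217728 vertices.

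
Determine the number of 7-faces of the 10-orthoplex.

Number of 7-faces = 2^(7+1) · C(10,7+1) = 256 · 45 = 11520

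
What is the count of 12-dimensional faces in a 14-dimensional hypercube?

An n-cube has C(n,k)·2^(n-k) k-faces. Here C(14,12)·2^2 = 91·4 = 364.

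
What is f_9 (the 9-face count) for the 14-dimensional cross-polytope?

Number of 9-faces = 2^(9+1) · C(14,9+1) = 1024 · 1001 = 1025024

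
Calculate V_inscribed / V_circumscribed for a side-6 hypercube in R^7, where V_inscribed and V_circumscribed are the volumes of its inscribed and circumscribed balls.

Volume scales as r^n, and r_in/r_out = 1/√7, giving (1/√7)^7 ≈ 0.00110194.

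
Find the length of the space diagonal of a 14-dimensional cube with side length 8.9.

d = √(8.9² + 8.9² + ... + 8.9²) [14 terms] = √(14·8.9²) = 8.9√14 ≈ 33.3008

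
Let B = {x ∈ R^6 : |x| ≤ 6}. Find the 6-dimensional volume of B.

V = 7776·π^3 ≈ 241105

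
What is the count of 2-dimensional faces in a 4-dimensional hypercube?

An n-cube has C(n,k)·2^(n-k) k-faces. Here C(4,2)·2^2 = 6·4 = 24.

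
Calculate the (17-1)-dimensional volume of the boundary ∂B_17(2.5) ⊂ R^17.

S_17(2.5) = 2·π^(17/2)·(2.5)^16 / Γ(17/2) = 6103515625·π^8/10378368 ≈ 5.5802e+06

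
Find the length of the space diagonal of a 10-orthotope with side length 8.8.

The space diagonal of an n-cube of side s is s√n. Here 8.8·√10 ≈ 27.828.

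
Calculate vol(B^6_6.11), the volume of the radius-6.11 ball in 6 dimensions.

Volume = π^{6/2}·(6.11)^6/Γ(4) ≈ 268872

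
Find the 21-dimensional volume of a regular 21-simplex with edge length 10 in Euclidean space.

Volume = 10^21 · √(22/2^21) / 21! ≈ 0.0633946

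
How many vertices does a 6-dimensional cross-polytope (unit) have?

The vertices are ±e_1, ..., ±e_6, so there are 2·6 = 12.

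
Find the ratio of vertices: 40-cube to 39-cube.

The 40-cube has 2^40 = 1099511627776 vertices. The 39-cube has 2^39 = 549755813888 vertices. Ratio: 1099511627776/549755813888 = 2.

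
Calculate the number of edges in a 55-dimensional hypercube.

Each of the 2^55 = 36028797018963968 vertices has degree 55; total edges = 55·2^55/2 = 990791918021509120.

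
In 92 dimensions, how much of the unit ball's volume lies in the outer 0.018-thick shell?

1 - (1-0.018)^92 ≈ 0.811957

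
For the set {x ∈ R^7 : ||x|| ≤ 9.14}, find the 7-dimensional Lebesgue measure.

The n-ball volume is π^(n/2)·r^n/Γ(n/2+1). With n=7, r=9.14: V ≈ 2.5177e+07.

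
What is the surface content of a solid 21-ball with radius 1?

S_21(1) = 2·π^(21/2)·(1)^20 / Γ(21/2) = 2048·π^10/654729075 ≈ 0.292932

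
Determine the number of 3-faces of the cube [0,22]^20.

An n-cube has C(n,k)·2^(n-k) k-faces. Here C(20,3)·2^17 = 1140·131072 = 149422080.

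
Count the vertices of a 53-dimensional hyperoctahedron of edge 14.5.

An n-cross-polytope has 2n vertices; here n = 53, giving 106.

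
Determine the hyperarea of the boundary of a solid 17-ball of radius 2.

S = n·V_n(r)/r = 17·V_17(2)/2 (volume-to-surface relation), giving 33554432·π^8/2027025 ≈ 157069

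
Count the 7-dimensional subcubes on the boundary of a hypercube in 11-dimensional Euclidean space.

An n-cube has C(n,k)·2^(n-k) k-faces. Here C(11,7)·2^4 = 330·16 = 5280.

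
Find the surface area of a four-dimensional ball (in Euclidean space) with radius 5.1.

|∂B_4(5.1)| ≈ 2618.43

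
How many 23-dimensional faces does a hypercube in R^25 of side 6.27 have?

Number of 23-faces = C(25,23) · 2^(25-23) = 300 · 4 = 1200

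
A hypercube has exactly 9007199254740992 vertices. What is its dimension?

Since 2^n = 9007199254740992, we have n = 53.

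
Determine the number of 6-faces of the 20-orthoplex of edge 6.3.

f_6(20-orthoplex) = 2^7 · (20 choose 7) = 9922560.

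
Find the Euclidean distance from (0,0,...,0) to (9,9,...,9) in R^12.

The space diagonal of an n-cube of side s is s√n. Here 9·√12 ≈ 31.1769.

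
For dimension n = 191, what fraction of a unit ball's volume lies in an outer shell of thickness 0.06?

1 - (1-0.06)^191 ≈ 0.999993 ≈ 99.999263%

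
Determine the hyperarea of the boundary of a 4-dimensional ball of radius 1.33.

The surface area of an n-ball is 2π^(n/2) r^(n-1) / Γ(n/2). For n=4, r=1.33: 46.4392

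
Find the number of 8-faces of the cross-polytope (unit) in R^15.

Number of 8-faces = 2^(8+1) · C(15,8+1) = 512 · 5005 = 2562560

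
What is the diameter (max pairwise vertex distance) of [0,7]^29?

Diagonal = √29 · 7 ≈ 37.6962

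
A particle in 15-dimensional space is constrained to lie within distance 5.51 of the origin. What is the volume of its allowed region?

Volume = π^{15/2}·(5.51)^15/Γ(17/2) ≈ 4.99694e+10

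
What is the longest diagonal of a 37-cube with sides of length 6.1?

||(6.1,6.1,...,6.1)|| = √(37)·6.1 ≈ 37.1049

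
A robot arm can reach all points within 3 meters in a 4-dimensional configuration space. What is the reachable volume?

The n-ball volume is π^(n/2)·r^n/Γ(n/2+1). With n=4, r=3: V = 81·π^2/2 ≈ 399.719.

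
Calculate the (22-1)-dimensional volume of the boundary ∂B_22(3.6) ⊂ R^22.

The surface area of an n-ball is 2π^(n/2) r^(n-1) / Γ(n/2). For n=22, r=3.6: 7.80312e+10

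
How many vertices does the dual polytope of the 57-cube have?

Number of vertices = 2n = 114.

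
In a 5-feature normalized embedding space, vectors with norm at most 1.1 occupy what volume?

The n-ball volume is π^(n/2)·r^n/Γ(n/2+1). With n=5, r=1.1: V ≈ 8.47738.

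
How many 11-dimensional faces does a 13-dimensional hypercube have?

Number of 11-faces = C(13,11) · 2^(13-11) = 78 · 4 = 312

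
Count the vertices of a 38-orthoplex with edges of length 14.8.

An n-cross-polytope has 2n vertices; here n = 38, giving 76.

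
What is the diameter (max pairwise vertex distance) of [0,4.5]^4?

The space diagonal of an n-cube of side s is s√n. Here 4.5·√4 = 9.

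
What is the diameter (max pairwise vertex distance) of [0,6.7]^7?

The space diagonal of an n-cube of side s is s√n. Here 6.7·√7 ≈ 17.7265.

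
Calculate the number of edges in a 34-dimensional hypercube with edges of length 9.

Number of 1-faces = C(34,1)·2^(34-1) = 34·8589934592 = 292057776128.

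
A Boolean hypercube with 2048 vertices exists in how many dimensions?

Since 2^n = 2048, we have n = 11.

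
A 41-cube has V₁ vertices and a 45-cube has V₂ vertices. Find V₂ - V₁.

V₁ = 2^41 = 2199023255552. V₂ = 2^45 = 35184372088832. V₂ - V₁ = 32985348833280.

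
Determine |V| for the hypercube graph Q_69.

An n-cube has 2^n vertices; for n = 69 that is 2^69 = 590295810358705651712.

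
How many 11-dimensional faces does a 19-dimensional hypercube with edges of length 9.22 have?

Number of 11-faces = C(19,11) · 2^(19-11) = 75582 · 256 = 19348992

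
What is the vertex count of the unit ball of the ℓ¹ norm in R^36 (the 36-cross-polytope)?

Number of vertices = 2n = 72.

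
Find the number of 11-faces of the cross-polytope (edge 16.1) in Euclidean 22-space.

f_11(22-orthoplex) = 2^12 · (22 choose 12) = 2648662016.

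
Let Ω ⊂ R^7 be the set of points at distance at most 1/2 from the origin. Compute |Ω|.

Volume = π^{7/2}·(1/2)^7/Γ(9/2) = π^3/840 ≈ 0.0369122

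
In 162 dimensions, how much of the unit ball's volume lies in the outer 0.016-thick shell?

Shell fraction = 1 - (1-0.016)^162 ≈ 0.926683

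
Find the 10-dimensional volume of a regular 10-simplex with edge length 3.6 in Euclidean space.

V_10 = √(11) · 3.6^10 / (10! · 2^(10/2)) ≈ 0.0104426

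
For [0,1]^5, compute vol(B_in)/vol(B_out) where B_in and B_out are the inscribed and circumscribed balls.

V_in/V_out = n^(-n/2) = 5^(-5/2) ≈ 0.0178885.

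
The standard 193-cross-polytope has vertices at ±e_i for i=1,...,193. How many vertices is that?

An n-cross-polytope has 2n vertices; here n = 193, giving 386.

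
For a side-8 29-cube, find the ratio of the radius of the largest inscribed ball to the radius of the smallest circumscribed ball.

r_in / r_out = (8/2) / (8√29/2) = 1/√29 ≈ 0.185695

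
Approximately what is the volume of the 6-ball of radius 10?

The n-ball volume is π^(n/2)·r^n/Γ(n/2+1). With n=6, r=10: V = 500000·π^3/3 ≈ 5.16771e+06.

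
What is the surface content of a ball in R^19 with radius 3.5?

S = n·V_n(r)/r = 19·V_19(3.5)/3.5 (volume-to-surface relation), giving 232630513987207·π^9/1260230400 ≈ 5.50257e+09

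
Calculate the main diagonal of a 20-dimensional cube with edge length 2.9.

Diagonal = √20 · 2.9 ≈ 12.9692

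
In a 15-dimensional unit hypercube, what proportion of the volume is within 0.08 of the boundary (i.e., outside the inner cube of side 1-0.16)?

1 - (1 - 2·0.08)^15 = 1 - 0.84^15 ≈ 0.926854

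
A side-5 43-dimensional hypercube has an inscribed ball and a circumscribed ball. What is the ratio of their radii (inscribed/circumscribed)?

r_in / r_out = (5/2) / (5√43/2) = 1/√43 ≈ 0.152499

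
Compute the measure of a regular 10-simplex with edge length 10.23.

Volume = 10.23^10 · √(11/2^10) / 10! ≈ 358.542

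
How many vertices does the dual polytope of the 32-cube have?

The 32-dimensional cross-polytope has 2n = 2·32 = 64 vertices.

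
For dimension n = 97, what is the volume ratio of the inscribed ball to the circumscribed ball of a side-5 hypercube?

Volume scales as r^n, and r_in/r_out = 1/√97, giving (1/√97)^97 ≈ 4.38098e-97.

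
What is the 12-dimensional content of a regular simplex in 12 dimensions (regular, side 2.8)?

V_12 = √(13) · 2.8^12 / (12! · 2^(12/2)) ≈ 2.73118e-05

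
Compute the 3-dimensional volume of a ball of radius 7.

V = 1372·π/3 ≈ 1436.76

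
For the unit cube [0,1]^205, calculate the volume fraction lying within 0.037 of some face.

Shell fraction = 1 - (1-0.074)^205 ≈ 0.999999857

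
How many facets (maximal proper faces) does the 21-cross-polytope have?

An n-cross-polytope has 2^(k+1)·C(n,k+1) k-faces. Here 2^21·C(21,21) = 2097152·1 = 2097152.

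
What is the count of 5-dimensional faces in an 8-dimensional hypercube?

Number of 5-faces = C(8,5) · 2^(8-5) = 56 · 8 = 448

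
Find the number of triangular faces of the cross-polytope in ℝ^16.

f_2(16-orthoplex) = 2^3 · (16 choose 3) = 4480.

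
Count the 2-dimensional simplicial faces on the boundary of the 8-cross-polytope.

Each 2-face is the convex hull of 3 vertices, one chosen as ±e_i from each of 3 distinct axes: 2^3·C(8,3) = 448.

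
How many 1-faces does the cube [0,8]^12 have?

Each of the 2^12 = 4096 vertices has degree 12; total edges = 12·2^12/2 = 24576.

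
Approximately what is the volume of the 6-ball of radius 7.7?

V_6(7.7) = π^(6/2) · (7.7)^6 / Γ(6/2 + 1) ≈ 1.07707e+06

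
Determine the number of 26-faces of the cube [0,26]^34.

f_26(34-cube) = (34 choose 26) · 2^8 = 4647988224.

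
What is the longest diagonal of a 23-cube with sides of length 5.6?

The space diagonal of an n-cube of side s is s√n. Here 5.6·√23 ≈ 26.8567.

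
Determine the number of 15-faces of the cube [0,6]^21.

f_15(21-cube) = (21 choose 15) · 2^6 = 3472896.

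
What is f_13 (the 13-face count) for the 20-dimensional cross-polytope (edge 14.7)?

Each 13-face is the convex hull of 14 vertices, one chosen as ±e_i from each of 14 distinct axes: 2^14·C(20,14) = 635043840.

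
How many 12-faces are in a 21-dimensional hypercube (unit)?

Number of 12-faces = C(21,12) · 2^(21-12) = 293930 · 512 = 150492160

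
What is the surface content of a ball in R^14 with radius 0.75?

|∂B_14(0.75)| ≈ 0.199316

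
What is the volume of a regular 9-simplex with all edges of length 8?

V_9 = √(10) · 8^9 / (9! · 2^(9/2)) ≈ 51.6906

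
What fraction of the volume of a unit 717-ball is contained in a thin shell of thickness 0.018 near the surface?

1 - (1-0.018)^717 ≈ 0.9999977923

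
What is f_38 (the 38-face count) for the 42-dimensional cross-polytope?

An n-cross-polytope has 2^(k+1)·C(n,k+1) k-faces. Here 2^39·C(42,39) = 549755813888·11480 = 6311196743434240.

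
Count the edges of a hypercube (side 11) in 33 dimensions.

Number of 1-faces = C(33,1)·2^(33-1) = 33·4294967296 = 141733920768.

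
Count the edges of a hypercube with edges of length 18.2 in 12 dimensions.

Each of the 2^12 = 4096 vertices has degree 12; total edges = 12·2^12/2 = 24576.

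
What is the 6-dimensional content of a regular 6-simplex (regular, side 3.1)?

For a regular n-simplex with edge a, V = (a^n / n!)·√((n+1)/2^n). With a=3.1, n=6: V ≈ 0.407659.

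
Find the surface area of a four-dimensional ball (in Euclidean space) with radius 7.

S_4(7) = 2·π^(4/2)·(7)^3 / Γ(4/2) = 686·π^2 ≈ 6770.55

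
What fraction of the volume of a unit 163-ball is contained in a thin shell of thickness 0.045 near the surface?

1 - (1-0.045)^163 ≈ 0.99945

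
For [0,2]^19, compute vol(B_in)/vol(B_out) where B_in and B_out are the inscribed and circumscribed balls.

V_in / V_out = (r_in/r_out)^19 = (1/√19)^19 = 19^(-19/2) ≈ 7.10953e-13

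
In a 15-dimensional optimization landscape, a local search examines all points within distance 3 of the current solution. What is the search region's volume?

Volume = π^{15/2}·(3)^15/Γ(17/2) = 45349632·π^7/25025 ≈ 5.47329e+06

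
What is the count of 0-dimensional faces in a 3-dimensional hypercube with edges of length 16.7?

Number of 0-faces = C(3,0) · 2^(3-0) = 1 · 8 = 8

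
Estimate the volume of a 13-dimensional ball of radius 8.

The n-ball volume is π^(n/2)·r^n/Γ(n/2+1). With n=13, r=8: V = 70368744177664·π^6/135135 ≈ 5.00623e+11.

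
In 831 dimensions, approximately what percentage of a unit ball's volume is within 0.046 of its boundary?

1 - (1-0.046)^831 ≈ 1 - 1.011e-17 ≈ 100.000000%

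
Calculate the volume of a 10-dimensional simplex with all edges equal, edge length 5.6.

Volume = 5.6^10 · √(11/2^10) / 10! ≈ 0.866291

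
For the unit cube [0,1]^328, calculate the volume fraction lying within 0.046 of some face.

1 - (1 - 2·0.046)^328 = 1 - 0.908^328 ≈ 1 - 1.787e-14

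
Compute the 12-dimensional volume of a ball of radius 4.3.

V_12(4.3) = π^(12/2) · (4.3)^12 / Γ(12/2 + 1) ≈ 5.33566e+07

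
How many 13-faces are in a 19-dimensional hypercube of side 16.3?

Choose 13 of 19 axes to span the face (C(19,13) = 27132 ways), then fix each of the remaining 6 coordinates at one of its two extreme values (2^6 = 64 ways): 27132·64 = 1736448.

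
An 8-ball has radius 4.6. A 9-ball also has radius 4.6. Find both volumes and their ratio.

V_8(4.6) ≈ 813675. V_9(4.6) ≈ 3.04185e+06. Ratio V_8/V_9 ≈ 0.2675.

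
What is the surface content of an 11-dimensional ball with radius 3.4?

S_11(3.4) = 2·π^(11/2)·(3.4)^10 / Γ(11/2) ≈ 4.27845e+06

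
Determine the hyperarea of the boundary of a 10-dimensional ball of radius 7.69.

S = n·V_n(r)/r = 10·V_10(7.69)/7.69 (volume-to-surface relation), giving 2.39831e+09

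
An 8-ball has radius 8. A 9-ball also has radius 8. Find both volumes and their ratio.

V_8(8) ≈ 6.80939e+07. V_9(8) ≈ 4.42718e+08. Ratio V_8/V_9 ≈ 0.1538.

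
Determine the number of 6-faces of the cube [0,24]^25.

An n-cube has C(n,k)·2^(n-k) k-faces. Here C(25,6)·2^19 = 177100·524288 = 92851404800.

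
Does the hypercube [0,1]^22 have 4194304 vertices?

True. The 22-cube has 2^22 = 4194304 vertices.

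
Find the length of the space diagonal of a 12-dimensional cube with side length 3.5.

||(3.5,3.5,...,3.5)|| = √(12)·3.5 ≈ 12.1244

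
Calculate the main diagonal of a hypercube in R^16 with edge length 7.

||(7,7,...,7)|| = √(16)·7 = 28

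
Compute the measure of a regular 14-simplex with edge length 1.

For a regular n-simplex with edge a, V = (a^n / n!)·√((n+1)/2^n). With a=1, n=14: V ≈ 3.47078e-13.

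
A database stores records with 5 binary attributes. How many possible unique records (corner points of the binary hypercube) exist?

Number of vertices = 2^5 = 32.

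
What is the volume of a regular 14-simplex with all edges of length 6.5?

Volume = 6.5^14 · √(15/2^14) / 14! ≈ 0.0834093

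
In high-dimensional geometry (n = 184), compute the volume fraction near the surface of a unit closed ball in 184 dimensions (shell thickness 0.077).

1 - (1-0.077)^184 ≈ 0.9999996045 ≈ 99.999960%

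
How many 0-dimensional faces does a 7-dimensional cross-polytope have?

An n-cross-polytope has 2^(k+1)·C(n,k+1) k-faces. Here 2^1·C(7,1) = 2·7 = 14.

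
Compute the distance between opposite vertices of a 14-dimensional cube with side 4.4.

Diagonal = √14 · 4.4 ≈ 16.4633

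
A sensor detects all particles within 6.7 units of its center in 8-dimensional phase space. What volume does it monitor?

V_8(6.7) = π^(8/2) · (6.7)^8 / Γ(8/2 + 1) ≈ 1.64811e+07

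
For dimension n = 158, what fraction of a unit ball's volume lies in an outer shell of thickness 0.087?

1 - (1-0.087)^158 ≈ 0.999999432 ≈ 99.999943%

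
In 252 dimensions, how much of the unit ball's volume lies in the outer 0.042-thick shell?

1 - (1-0.042)^252 ≈ 0.99998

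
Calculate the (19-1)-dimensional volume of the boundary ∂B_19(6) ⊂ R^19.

S = n·V_n(r)/r = 19·V_19(6)/6 (volume-to-surface relation), giving 1283918464548864·π^9/425425 ≈ 8.99629e+13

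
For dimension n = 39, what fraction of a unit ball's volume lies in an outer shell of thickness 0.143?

1 - (1-0.143)^39 ≈ 0.997566 ≈ 99.76%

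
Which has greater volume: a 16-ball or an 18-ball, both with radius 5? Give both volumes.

V_16(5) ≈ 3.59086e+10. V_18(5) ≈ 3.13362e+11. The 18-ball is larger.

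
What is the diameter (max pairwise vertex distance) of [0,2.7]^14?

Diagonal = √14 · 2.7 ≈ 10.1025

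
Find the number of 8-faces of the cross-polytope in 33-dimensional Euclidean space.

Number of 8-faces = 2^(8+1) · C(33,8+1) = 512 · 38567100 = 19746355200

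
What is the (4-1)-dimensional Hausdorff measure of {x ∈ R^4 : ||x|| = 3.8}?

S_4(3.8) = 2·π^(4/2)·(3.8)^3 / Γ(4/2) ≈ 1083.13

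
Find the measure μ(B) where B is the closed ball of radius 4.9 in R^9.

V_9(4.9) = π^(9/2) · (4.9)^9 / Γ(9/2 + 1) ≈ 5.37134e+06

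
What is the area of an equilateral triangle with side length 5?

Area = (√3/4) · 5² = 10.8253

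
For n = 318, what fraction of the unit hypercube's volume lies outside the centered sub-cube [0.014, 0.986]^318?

The inner cube has side 1-2·0.014 = 0.972 and volume (0.972)^318 ≈ 0.0001196, so the shell holds 0.99988 of the volume.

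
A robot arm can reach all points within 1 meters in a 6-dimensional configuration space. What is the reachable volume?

The n-ball volume is π^(n/2)·r^n/Γ(n/2+1). With n=6, r=1: V = π^3/6 ≈ 5.16771.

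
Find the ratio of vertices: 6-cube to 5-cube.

The 6-cube has 2^6 = 64 vertices. The 5-cube has 2^5 = 32 vertices. Ratio: 64/32 = 2.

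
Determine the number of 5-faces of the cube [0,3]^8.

Choose 5 of 8 axes to span the face (C(8,5) = 56 ways), then fix each of the remaining 3 coordinates at one of its two extreme values (2^3 = 8 ways): 56·8 = 448.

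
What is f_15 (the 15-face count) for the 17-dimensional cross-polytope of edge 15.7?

Number of 15-faces = 2^(15+1) · C(17,15+1) = 65536 · 17 = 1114112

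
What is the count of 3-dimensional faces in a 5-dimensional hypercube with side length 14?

f_3(5-cube) = (5 choose 3) · 2^2 = 40.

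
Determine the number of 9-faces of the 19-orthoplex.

An n-cross-polytope has 2^(k+1)·C(n,k+1) k-faces. Here 2^10·C(19,10) = 1024·92378 = 94595072.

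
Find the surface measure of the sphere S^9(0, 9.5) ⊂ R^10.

S_10(9.5) = 2·π^(10/2)·(9.5)^9 / Γ(10/2) = 322687697779·π^5/6144 ≈ 1.60724e+10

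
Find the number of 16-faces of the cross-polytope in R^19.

An n-cross-polytope has 2^(k+1)·C(n,k+1) k-faces. Here 2^17·C(19,17) = 131072·171 = 22413312.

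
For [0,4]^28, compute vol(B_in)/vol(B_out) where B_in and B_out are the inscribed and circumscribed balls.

The radii are 4/2 and 4√28/2, so the volume ratio is (1/√28)^28 = 28^{-28/2} ≈ 5.49272e-21.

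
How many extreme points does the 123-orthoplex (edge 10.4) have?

An n-cross-polytope has 2n vertices; here n = 123, giving 246.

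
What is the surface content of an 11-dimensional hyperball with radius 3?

S = n·V_n(r)/r = 11·V_11(3)/3 (volume-to-surface relation), giving 139968·π^5/35 ≈ 1.2238e+06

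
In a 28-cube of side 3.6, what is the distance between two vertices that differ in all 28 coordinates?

d = √(3.6² + 3.6² + ... + 3.6²) [28 terms] = √(28·3.6²) = 3.6√28 ≈ 19.0494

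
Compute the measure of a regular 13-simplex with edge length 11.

Volume = 11^13 · √(14/2^13) / 13! ≈ 229.189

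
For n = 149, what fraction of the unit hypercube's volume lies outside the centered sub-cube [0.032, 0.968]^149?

The inner cube has side 1-2·0.032 = 0.936 and volume (0.936)^149 ≈ 5.249e-05, so the shell holds 0.999948 of the volume.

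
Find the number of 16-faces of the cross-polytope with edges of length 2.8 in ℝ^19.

f_16(19-orthoplex) = 2^17 · (19 choose 17) = 22413312.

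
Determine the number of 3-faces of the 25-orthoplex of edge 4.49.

An n-cross-polytope has 2^(k+1)·C(n,k+1) k-faces. Here 2^4·C(25,4) = 16·12650 = 202400.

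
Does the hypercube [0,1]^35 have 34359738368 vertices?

True. The 35-cube has 2^35 = 34359738368 vertices.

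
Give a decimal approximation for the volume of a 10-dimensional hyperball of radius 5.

The n-ball volume is π^(n/2)·r^n/Γ(n/2+1). With n=10, r=5: V = 1953125·π^5/24 ≈ 2.49039e+07.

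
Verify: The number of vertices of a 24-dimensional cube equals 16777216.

True. The 24-cube has 2^24 = 16777216 vertices.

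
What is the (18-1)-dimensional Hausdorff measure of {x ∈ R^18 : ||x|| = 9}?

S_18(9) = 2·π^(18/2)·(9)^17 / Γ(18/2) = 1853020188851841·π^9/2240 ≈ 2.46593e+16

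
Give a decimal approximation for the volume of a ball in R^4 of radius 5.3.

Volume = π^{4/2}·(5.3)^4/Γ(3) ≈ 3893.8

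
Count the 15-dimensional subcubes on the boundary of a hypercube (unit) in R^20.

f_15(20-cube) = (20 choose 15) · 2^5 = 496128.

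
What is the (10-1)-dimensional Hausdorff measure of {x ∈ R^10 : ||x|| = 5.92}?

|∂B_10(5.92)| ≈ 2.27753e+08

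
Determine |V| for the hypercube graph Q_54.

The 54-cube has 2^54 = 18014398509481984 vertices.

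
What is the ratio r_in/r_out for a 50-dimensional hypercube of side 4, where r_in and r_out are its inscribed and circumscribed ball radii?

For an n-cube of any side s, the inradius is s/2 and the circumradius is s√n/2, so the ratio is 1/√50 ≈ 0.141421.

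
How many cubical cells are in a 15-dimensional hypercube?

An n-cube has C(n,k)·2^(n-k) k-faces. Here C(15,3)·2^12 = 455·4096 = 1863680.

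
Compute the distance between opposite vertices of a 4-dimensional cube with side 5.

Diagonal = √4 · 5 = 10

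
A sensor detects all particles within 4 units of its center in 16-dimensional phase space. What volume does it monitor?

V_16(4) = π^(16/2) · (4)^16 / Γ(16/2 + 1) = 33554432·π^8/315 ≈ 1.01074e+09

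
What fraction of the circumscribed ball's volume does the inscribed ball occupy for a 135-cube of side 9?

Volume scales as r^n, and r_in/r_out = 1/√135, giving (1/√135)^135 ≈ 1.59394e-144.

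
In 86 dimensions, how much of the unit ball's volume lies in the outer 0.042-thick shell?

Shell fraction = 1 - (1-0.042)^86 ≈ 0.975029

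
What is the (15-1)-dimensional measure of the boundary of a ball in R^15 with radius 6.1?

|∂B_15(6.1)| ≈ 5.65118e+11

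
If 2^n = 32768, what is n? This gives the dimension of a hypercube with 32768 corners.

2^n = 32768 ⇒ n = log_2(32768) = 15.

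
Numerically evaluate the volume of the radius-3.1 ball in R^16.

V_16(3.1) = π^(16/2) · (3.1)^16 / Γ(16/2 + 1) ≈ 1.71185e+07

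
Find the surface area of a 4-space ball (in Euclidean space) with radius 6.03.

S_4(6.03) = 2·π^(4/2)·(6.03)^3 / Γ(4/2) ≈ 4327.94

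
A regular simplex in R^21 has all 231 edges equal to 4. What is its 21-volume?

V = (4^21 / 21!) · √((21+1) / 2^21) ≈ 2.78813e-10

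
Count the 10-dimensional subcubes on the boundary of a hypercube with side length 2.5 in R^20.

Number of 10-faces = C(20,10) · 2^(20-10) = 184756 · 1024 = 189190144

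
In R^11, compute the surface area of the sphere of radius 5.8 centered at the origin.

The surface area of an n-ball is 2π^(n/2) r^(n-1) / Γ(n/2). For n=11, r=5.8: 8.92848e+08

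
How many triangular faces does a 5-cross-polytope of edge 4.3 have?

f_2(5-orthoplex) = 2^3 · (5 choose 3) = 80.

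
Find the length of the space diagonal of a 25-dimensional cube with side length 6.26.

The space diagonal of an n-cube of side s is s√n. Here 6.26·√25 = 31.3.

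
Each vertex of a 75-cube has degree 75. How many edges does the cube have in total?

Number of 1-faces = C(75,1)·2^(75-1) = 75·18889465931478580854784 = 1416709944860893564108800.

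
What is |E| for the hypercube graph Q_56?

Each of the 2^56 = 72057594037927936 vertices has degree 56; total edges = 56·2^56/2 = 2017612633061982208.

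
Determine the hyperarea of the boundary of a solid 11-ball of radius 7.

S_11(7) = 2·π^(11/2)·(7)^10 / Γ(11/2) = 2582630848·π^5/135 ≈ 5.85434e+09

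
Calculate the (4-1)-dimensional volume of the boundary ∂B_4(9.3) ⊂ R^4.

|∂B_4(9.3)| ≈ 15877.4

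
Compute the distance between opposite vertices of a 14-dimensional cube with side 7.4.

The space diagonal of an n-cube of side s is s√n. Here 7.4·√14 ≈ 27.6883.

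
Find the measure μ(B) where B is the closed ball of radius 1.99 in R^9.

V_9(1.99) = π^(9/2) · (1.99)^9 / Γ(9/2 + 1) ≈ 1614.34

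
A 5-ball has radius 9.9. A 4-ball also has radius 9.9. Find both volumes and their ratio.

V_5(9.9) ≈ 500581. V_4(9.9) ≈ 47403.5. Ratio V_5/V_4 ≈ 10.56.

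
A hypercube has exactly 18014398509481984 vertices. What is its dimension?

The n-cube has 2^n vertices, and 18014398509481984 = 2^54, so n = 54.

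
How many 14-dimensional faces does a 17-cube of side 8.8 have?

Number of 14-faces = C(17,14) · 2^(17-14) = 680 · 8 = 5440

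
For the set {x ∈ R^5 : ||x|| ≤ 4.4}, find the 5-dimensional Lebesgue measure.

Volume = π^{5/2}·(4.4)^5/Γ(7/2) ≈ 8680.84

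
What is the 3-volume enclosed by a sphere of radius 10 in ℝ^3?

V = 4000·π/3 ≈ 4188.79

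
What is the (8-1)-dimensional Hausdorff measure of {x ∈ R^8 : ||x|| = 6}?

The surface area of an n-ball is 2π^(n/2) r^(n-1) / Γ(n/2). For n=8, r=6: 93312·π^4 ≈ 9.08944e+06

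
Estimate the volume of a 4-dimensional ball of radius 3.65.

Volume = π^{4/2}·(3.65)^4/Γ(3) ≈ 875.873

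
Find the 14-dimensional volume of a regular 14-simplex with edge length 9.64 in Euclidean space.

For a regular n-simplex with edge a, V = (a^n / n!)·√((n+1)/2^n). With a=9.64, n=14: V ≈ 20.7733.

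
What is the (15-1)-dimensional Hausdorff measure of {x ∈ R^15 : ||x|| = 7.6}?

S_15(7.6) = 2·π^(15/2)·(7.6)^14 / Γ(15/2) ≈ 1.22719e+13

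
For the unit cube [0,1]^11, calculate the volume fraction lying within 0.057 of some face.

Shell fraction = 1 - (1-0.114)^11 ≈ 0.735898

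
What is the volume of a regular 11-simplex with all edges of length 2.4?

V_11 = √(12) · 2.4^11 / (11! · 2^(11/2)) ≈ 2.91806e-05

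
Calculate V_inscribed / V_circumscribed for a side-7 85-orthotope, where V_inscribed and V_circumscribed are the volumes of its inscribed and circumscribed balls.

V_in / V_out = (r_in/r_out)^85 = (1/√85)^85 = 85^(-85/2) ≈ 9.99299e-83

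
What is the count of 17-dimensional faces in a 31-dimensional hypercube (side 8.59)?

Choose 17 of 31 axes to span the face (C(31,17) = 265182525 ways), then fix each of the remaining 14 coordinates at one of its two extreme values (2^14 = 16384 ways): 265182525·16384 = 4344750489600.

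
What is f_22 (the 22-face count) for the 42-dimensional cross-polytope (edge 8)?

Each 22-face is the convex hull of 23 vertices, one chosen as ±e_i from each of 23 distinct axes: 2^23·C(42,23) = 3747822946379366400.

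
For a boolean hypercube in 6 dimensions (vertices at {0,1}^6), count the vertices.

The 6-cube has 2^6 = 64 vertices.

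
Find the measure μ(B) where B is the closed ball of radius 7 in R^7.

Volume = π^{7/2}·(7)^7/Γ(9/2) = 1882384·π^3/15 ≈ 3.89105e+06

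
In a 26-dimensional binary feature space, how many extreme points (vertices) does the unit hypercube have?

Number of vertices = 2^26 = 67108864.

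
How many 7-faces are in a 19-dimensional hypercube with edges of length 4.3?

Choose 7 of 19 axes to span the face (C(19,7) = 50388 ways), then fix each of the remaining 12 coordinates at one of its two extreme values (2^12 = 4096 ways): 50388·4096 = 206389248.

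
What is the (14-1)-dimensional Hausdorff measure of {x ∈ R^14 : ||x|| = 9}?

S_14(9) = 2·π^(14/2)·(9)^13 / Γ(14/2) = 282429536481·π^7/40 ≈ 2.13255e+13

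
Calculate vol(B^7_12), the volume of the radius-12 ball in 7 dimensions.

Volume = π^{7/2}·(12)^7/Γ(9/2) = 191102976·π^3/35 ≈ 1.69297e+08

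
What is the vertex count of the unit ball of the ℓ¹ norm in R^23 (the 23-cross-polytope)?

An n-cross-polytope has 2n vertices; here n = 23, giving 46.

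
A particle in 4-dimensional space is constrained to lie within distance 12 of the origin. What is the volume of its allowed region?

V_4(12) = π^(4/2) · (12)^4 / Γ(4/2 + 1) = 10368·π^2 ≈ 102328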